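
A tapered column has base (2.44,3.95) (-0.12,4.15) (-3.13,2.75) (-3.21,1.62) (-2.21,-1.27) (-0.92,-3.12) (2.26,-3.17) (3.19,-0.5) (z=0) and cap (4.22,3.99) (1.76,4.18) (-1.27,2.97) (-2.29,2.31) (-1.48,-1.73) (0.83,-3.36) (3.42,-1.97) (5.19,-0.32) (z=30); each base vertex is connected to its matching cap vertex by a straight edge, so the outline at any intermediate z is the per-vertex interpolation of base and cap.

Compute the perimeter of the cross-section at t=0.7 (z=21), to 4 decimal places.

Cross-section at t=0.7: each vertex is (1-t)·p0[i] + t·p1[i].
  v1: (1-0.7)·(2.44,3.95) + 0.7·(4.22,3.99) = (3.6860,3.9780)
  v2: (1-0.7)·(-0.12,4.15) + 0.7·(1.76,4.18) = (1.1960,4.1710)
  v3: (1-0.7)·(-3.13,2.75) + 0.7·(-1.27,2.97) = (-1.8280,2.9040)
  v4: (1-0.7)·(-3.21,1.62) + 0.7·(-2.29,2.31) = (-2.5660,2.1030)
  v5: (1-0.7)·(-2.21,-1.27) + 0.7·(-1.48,-1.73) = (-1.6990,-1.5920)
  v6: (1-0.7)·(-0.92,-3.12) + 0.7·(0.83,-3.36) = (0.3050,-3.2880)
  v7: (1-0.7)·(2.26,-3.17) + 0.7·(3.42,-1.97) = (3.0720,-2.3300)
  v8: (1-0.7)·(3.19,-0.5) + 0.7·(5.19,-0.32) = (4.5900,-0.3740)
Perimeter = Σ |v_{i+1} − v_i|:
  edge 1→2: √(-2.4900² + 0.1930²) = 2.4975 (running 2.4975)
  edge 2→3: √(-3.0240² + -1.2670²) = 3.2787 (running 5.7762)
  edge 3→4: √(-0.7380² + -0.8010²) = 1.0891 (running 6.8653)
  edge 4→5: √(0.8670² + -3.6950²) = 3.7954 (running 10.6607)
  edge 5→6: √(2.0040² + -1.6960²) = 2.6253 (running 13.2860)
  edge 6→7: √(2.7670² + 0.9580²) = 2.9281 (running 16.2142)
  edge 7→8: √(1.5180² + 1.9560²) = 2.4759 (running 18.6901)
  edge 8→1: √(-0.9040² + 4.3520²) = 4.4449 (running 23.1350)
Perimeter = 23.1350

Perimeter at t=0.7: 23.1350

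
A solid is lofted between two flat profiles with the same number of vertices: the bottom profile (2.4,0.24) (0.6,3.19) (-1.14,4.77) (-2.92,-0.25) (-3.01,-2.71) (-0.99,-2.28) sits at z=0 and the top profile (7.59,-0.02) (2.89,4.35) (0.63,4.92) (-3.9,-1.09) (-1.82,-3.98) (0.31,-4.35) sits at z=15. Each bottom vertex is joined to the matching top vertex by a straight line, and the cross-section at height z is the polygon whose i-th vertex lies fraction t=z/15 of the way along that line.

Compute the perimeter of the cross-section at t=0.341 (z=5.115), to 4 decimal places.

Cross-section at t=0.341: each vertex is (1-t)·p0[i] + t·p1[i].
  v1: (1-0.341)·(2.4,0.24) + 0.341·(7.59,-0.02) = (4.1698,0.1513)
  v2: (1-0.341)·(0.6,3.19) + 0.341·(2.89,4.35) = (1.3809,3.5856)
  v3: (1-0.341)·(-1.14,4.77) + 0.341·(0.63,4.92) = (-0.5364,4.8212)
  v4: (1-0.341)·(-2.92,-0.25) + 0.341·(-3.9,-1.09) = (-3.2542,-0.5364)
  v5: (1-0.341)·(-3.01,-2.71) + 0.341·(-1.82,-3.98) = (-2.6042,-3.1431)
  v6: (1-0.341)·(-0.99,-2.28) + 0.341·(0.31,-4.35) = (-0.5467,-2.9859)
Perimeter = Σ |v_{i+1} − v_i|:
  edge 1→2: √(-2.7889² + 3.4342²) = 4.4240 (running 4.4240)
  edge 2→3: √(-1.9173² + 1.2356²) = 2.2810 (running 6.7050)
  edge 3→4: √(-2.7177² + -5.3576²) = 6.0075 (running 12.7125)
  edge 4→5: √(0.6500² + -2.6066²) = 2.6864 (running 15.3989)
  edge 5→6: √(2.0575² + 0.1572²) = 2.0635 (running 17.4624)
  edge 6→1: √(4.7165² + 3.1372²) = 5.6646 (running 23.1270)
Perimeter = 23.1270

Perimeter at t=0.341: 23.1270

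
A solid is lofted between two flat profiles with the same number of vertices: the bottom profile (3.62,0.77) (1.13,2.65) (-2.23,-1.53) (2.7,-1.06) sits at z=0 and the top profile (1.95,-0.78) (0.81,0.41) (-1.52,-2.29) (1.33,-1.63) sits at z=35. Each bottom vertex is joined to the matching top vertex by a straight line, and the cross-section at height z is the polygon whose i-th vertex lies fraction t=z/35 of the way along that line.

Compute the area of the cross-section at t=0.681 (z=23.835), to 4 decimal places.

Area at t=0.681: 6.1935

Cross-section at t=0.681: each vertex is (1-t)·p0[i] + t·p1[i].
  v1: (1-0.681)·(3.62,0.77) + 0.681·(1.95,-0.78) = (2.4827,-0.2856)
  v2: (1-0.681)·(1.13,2.65) + 0.681·(0.81,0.41) = (0.9121,1.1246)
  v3: (1-0.681)·(-2.23,-1.53) + 0.681·(-1.52,-2.29) = (-1.7465,-2.0476)
  v4: (1-0.681)·(2.7,-1.06) + 0.681·(1.33,-1.63) = (1.7670,-1.4482)
Shoelace sum Σ(x_i·y_{i+1} − x_{i+1}·y_i):
  i=1: 2.4827·1.1246 − 0.9121·-0.2856 = +3.0524 (running +3.0524)
  i=2: 0.9121·-2.0476 − -1.7465·1.1246 = +0.0965 (running +3.1489)
  i=3: -1.7465·-1.4482 − 1.7670·-2.0476 = +6.1473 (running +9.2962)
  i=4: 1.7670·-0.2856 − 2.4827·-1.4482 = +3.0908 (running +12.3871)
Area = |Σ|/2 = |12.3871|/2 = 6.1935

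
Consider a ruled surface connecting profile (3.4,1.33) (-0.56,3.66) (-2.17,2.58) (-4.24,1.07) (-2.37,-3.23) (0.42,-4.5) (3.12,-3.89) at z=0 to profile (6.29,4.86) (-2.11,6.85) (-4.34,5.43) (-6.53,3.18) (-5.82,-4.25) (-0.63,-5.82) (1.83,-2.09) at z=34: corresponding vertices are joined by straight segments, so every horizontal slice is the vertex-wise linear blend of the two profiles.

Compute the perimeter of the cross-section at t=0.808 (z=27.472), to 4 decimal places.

Cross-section at t=0.808: each vertex is (1-t)·p0[i] + t·p1[i].
  v1: (1-0.808)·(3.4,1.33) + 0.808·(6.29,4.86) = (5.7351,4.1822)
  v2: (1-0.808)·(-0.56,3.66) + 0.808·(-2.11,6.85) = (-1.8124,6.2375)
  v3: (1-0.808)·(-2.17,2.58) + 0.808·(-4.34,5.43) = (-3.9234,4.8828)
  v4: (1-0.808)·(-4.24,1.07) + 0.808·(-6.53,3.18) = (-6.0903,2.7749)
  v5: (1-0.808)·(-2.37,-3.23) + 0.808·(-5.82,-4.25) = (-5.1576,-4.0542)
  v6: (1-0.808)·(0.42,-4.5) + 0.808·(-0.63,-5.82) = (-0.4284,-5.5666)
  v7: (1-0.808)·(3.12,-3.89) + 0.808·(1.83,-2.09) = (2.0777,-2.4356)
Perimeter = Σ |v_{i+1} − v_i|:
  edge 1→2: √(-7.5475² + 2.0553²) = 7.8224 (running 7.8224)
  edge 2→3: √(-2.1110² + -1.3547²) = 2.5083 (running 10.3306)
  edge 3→4: √(-2.1670² + -2.1079²) = 3.0231 (running 13.3537)
  edge 4→5: √(0.9327² + -6.8290²) = 6.8924 (running 20.2462)
  edge 5→6: √(4.7292² + -1.5124²) = 4.9651 (running 25.2113)
  edge 6→7: √(2.5061² + 3.1310²) = 4.0104 (running 29.2217)
  edge 7→1: √(3.6574² + 6.6178²) = 7.5613 (running 36.7830)
Perimeter = 36.7830

Perimeter at t=0.808: 36.7830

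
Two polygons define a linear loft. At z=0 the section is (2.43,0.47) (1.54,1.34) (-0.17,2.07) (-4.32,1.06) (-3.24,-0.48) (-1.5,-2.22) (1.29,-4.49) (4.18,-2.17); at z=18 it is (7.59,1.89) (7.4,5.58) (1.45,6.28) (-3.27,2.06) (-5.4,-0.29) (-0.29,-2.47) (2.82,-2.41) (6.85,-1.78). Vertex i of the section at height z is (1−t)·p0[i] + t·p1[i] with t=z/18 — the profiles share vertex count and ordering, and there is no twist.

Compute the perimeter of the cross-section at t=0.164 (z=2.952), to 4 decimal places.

Cross-section at t=0.164: each vertex is (1-t)·p0[i] + t·p1[i].
  v1: (1-0.164)·(2.43,0.47) + 0.164·(7.59,1.89) = (3.2762,0.7029)
  v2: (1-0.164)·(1.54,1.34) + 0.164·(7.4,5.58) = (2.5010,2.0354)
  v3: (1-0.164)·(-0.17,2.07) + 0.164·(1.45,6.28) = (0.0957,2.7604)
  v4: (1-0.164)·(-4.32,1.06) + 0.164·(-3.27,2.06) = (-4.1478,1.2240)
  v5: (1-0.164)·(-3.24,-0.48) + 0.164·(-5.4,-0.29) = (-3.5942,-0.4488)
  v6: (1-0.164)·(-1.5,-2.22) + 0.164·(-0.29,-2.47) = (-1.3016,-2.2610)
  v7: (1-0.164)·(1.29,-4.49) + 0.164·(2.82,-2.41) = (1.5409,-4.1489)
  v8: (1-0.164)·(4.18,-2.17) + 0.164·(6.85,-1.78) = (4.6179,-2.1060)
Perimeter = Σ |v_{i+1} − v_i|:
  edge 1→2: √(-0.7752² + 1.3325²) = 1.5416 (running 1.5416)
  edge 2→3: √(-2.4054² + 0.7251²) = 2.5123 (running 4.0538)
  edge 3→4: √(-4.2435² + -1.5364²) = 4.5131 (running 8.5669)
  edge 4→5: √(0.5536² + -1.6728²) = 1.7621 (running 10.3290)
  edge 5→6: √(2.2927² + -1.8122²) = 2.9224 (running 13.2513)
  edge 6→7: √(2.8425² + -1.8879²) = 3.4123 (running 16.6636)
  edge 7→8: √(3.0770² + 2.0428²) = 3.6934 (running 20.3570)
  edge 8→1: √(-1.3416² + 2.8089²) = 3.1129 (running 23.4699)
Perimeter = 23.4699

Perimeter at t=0.164: 23.4699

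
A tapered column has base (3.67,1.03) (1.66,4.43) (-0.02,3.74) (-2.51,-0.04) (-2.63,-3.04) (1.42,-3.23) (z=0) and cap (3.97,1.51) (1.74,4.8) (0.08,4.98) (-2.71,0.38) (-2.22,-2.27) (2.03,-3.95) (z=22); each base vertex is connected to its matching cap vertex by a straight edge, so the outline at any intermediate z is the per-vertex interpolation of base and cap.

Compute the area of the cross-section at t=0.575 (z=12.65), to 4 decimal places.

Area at t=0.575: 35.8349

Cross-section at t=0.575: each vertex is (1-t)·p0[i] + t·p1[i].
  v1: (1-0.575)·(3.67,1.03) + 0.575·(3.97,1.51) = (3.8425,1.3060)
  v2: (1-0.575)·(1.66,4.43) + 0.575·(1.74,4.8) = (1.7060,4.6427)
  v3: (1-0.575)·(-0.02,3.74) + 0.575·(0.08,4.98) = (0.0375,4.4530)
  v4: (1-0.575)·(-2.51,-0.04) + 0.575·(-2.71,0.38) = (-2.6250,0.2015)
  v5: (1-0.575)·(-2.63,-3.04) + 0.575·(-2.22,-2.27) = (-2.3942,-2.5972)
  v6: (1-0.575)·(1.42,-3.23) + 0.575·(2.03,-3.95) = (1.7708,-3.6440)
Shoelace sum Σ(x_i·y_{i+1} − x_{i+1}·y_i):
  i=1: 3.8425·4.6427 − 1.7060·1.3060 = +15.6117 (running +15.6117)
  i=2: 1.7060·4.4530 − 0.0375·4.6427 = +7.4227 (running +23.0344)
  i=3: 0.0375·0.2015 − -2.6250·4.4530 = +11.6967 (running +34.7311)
  i=4: -2.6250·-2.5972 − -2.3942·0.2015 = +7.3002 (running +42.0313)
  i=5: -2.3942·-3.6440 − 1.7708·-2.5972 = +13.3237 (running +55.3551)
  i=6: 1.7708·1.3060 − 3.8425·-3.6440 = +16.3147 (running +71.6697)
Area = |Σ|/2 = |71.6697|/2 = 35.8349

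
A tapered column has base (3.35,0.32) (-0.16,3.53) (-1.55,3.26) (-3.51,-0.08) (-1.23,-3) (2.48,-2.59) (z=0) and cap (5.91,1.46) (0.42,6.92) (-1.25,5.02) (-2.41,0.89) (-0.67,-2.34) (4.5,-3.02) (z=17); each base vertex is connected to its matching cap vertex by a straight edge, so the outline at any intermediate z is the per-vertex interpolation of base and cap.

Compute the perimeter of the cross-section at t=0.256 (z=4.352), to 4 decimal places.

Cross-section at t=0.256: each vertex is (1-t)·p0[i] + t·p1[i].
  v1: (1-0.256)·(3.35,0.32) + 0.256·(5.91,1.46) = (4.0054,0.6118)
  v2: (1-0.256)·(-0.16,3.53) + 0.256·(0.42,6.92) = (-0.0115,4.3978)
  v3: (1-0.256)·(-1.55,3.26) + 0.256·(-1.25,5.02) = (-1.4732,3.7106)
  v4: (1-0.256)·(-3.51,-0.08) + 0.256·(-2.41,0.89) = (-3.2284,0.1683)
  v5: (1-0.256)·(-1.23,-3) + 0.256·(-0.67,-2.34) = (-1.0866,-2.8310)
  v6: (1-0.256)·(2.48,-2.59) + 0.256·(4.5,-3.02) = (2.9971,-2.7001)
Perimeter = Σ |v_{i+1} − v_i|:
  edge 1→2: √(-4.0169² + 3.7860²) = 5.5199 (running 5.5199)
  edge 2→3: √(-1.4617² + -0.6873²) = 1.6152 (running 7.1351)
  edge 3→4: √(-1.7552² + -3.5422²) = 3.9533 (running 11.0883)
  edge 4→5: √(2.1418² + -2.9994²) = 3.6856 (running 14.7739)
  edge 5→6: √(4.0838² + 0.1310²) = 4.0859 (running 18.8597)
  edge 6→1: √(1.0082² + 3.3119²) = 3.4620 (running 22.3217)
Perimeter = 22.3217

Perimeter at t=0.256: 22.3217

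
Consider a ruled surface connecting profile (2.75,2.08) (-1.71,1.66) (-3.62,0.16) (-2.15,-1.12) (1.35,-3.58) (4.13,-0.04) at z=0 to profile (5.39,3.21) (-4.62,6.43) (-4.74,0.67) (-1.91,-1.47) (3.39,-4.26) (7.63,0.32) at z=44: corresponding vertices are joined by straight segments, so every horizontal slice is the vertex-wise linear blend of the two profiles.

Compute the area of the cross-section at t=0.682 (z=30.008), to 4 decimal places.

Area at t=0.682: 57.9162

Cross-section at t=0.682: each vertex is (1-t)·p0[i] + t·p1[i].
  v1: (1-0.682)·(2.75,2.08) + 0.682·(5.39,3.21) = (4.5505,2.8507)
  v2: (1-0.682)·(-1.71,1.66) + 0.682·(-4.62,6.43) = (-3.6946,4.9131)
  v3: (1-0.682)·(-3.62,0.16) + 0.682·(-4.74,0.67) = (-4.3838,0.5078)
  v4: (1-0.682)·(-2.15,-1.12) + 0.682·(-1.91,-1.47) = (-1.9863,-1.3587)
  v5: (1-0.682)·(1.35,-3.58) + 0.682·(3.39,-4.26) = (2.7413,-4.0438)
  v6: (1-0.682)·(4.13,-0.04) + 0.682·(7.63,0.32) = (6.5170,0.2055)
Shoelace sum Σ(x_i·y_{i+1} − x_{i+1}·y_i):
  i=1: 4.5505·4.9131 − -3.6946·2.8507 = +32.8893 (running +32.8893)
  i=2: -3.6946·0.5078 − -4.3838·4.9131 = +19.6622 (running +52.5515)
  i=3: -4.3838·-1.3587 − -1.9863·0.5078 = +6.9650 (running +59.5165)
  i=4: -1.9863·-4.0438 − 2.7413·-1.3587 = +11.7568 (running +71.2733)
  i=5: 2.7413·0.2055 − 6.5170·-4.0438 = +26.9166 (running +98.1898)
  i=6: 6.5170·2.8507 − 4.5505·0.2055 = +17.6425 (running +115.8324)
Area = |Σ|/2 = |115.8324|/2 = 57.9162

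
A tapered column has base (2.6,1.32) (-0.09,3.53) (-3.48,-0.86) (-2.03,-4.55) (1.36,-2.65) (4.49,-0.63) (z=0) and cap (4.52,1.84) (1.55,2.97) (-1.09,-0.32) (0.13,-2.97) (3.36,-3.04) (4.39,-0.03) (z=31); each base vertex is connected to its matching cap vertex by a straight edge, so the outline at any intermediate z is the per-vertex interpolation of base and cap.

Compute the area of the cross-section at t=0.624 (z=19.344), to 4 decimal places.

Cross-section at t=0.624: each vertex is (1-t)·p0[i] + t·p1[i].
  v1: (1-0.624)·(2.6,1.32) + 0.624·(4.52,1.84) = (3.7981,1.6445)
  v2: (1-0.624)·(-0.09,3.53) + 0.624·(1.55,2.97) = (0.9334,3.1806)
  v3: (1-0.624)·(-3.48,-0.86) + 0.624·(-1.09,-0.32) = (-1.9886,-0.5230)
  v4: (1-0.624)·(-2.03,-4.55) + 0.624·(0.13,-2.97) = (-0.6822,-3.5641)
  v5: (1-0.624)·(1.36,-2.65) + 0.624·(3.36,-3.04) = (2.6080,-2.8934)
  v6: (1-0.624)·(4.49,-0.63) + 0.624·(4.39,-0.03) = (4.4276,-0.2556)
Shoelace sum Σ(x_i·y_{i+1} − x_{i+1}·y_i):
  i=1: 3.7981·3.1806 − 0.9334·1.6445 = +10.5451 (running +10.5451)
  i=2: 0.9334·-0.5230 − -1.9886·3.1806 = +5.8368 (running +16.3819)
  i=3: -1.9886·-3.5641 − -0.6822·-0.5230 = +6.7309 (running +23.1128)
  i=4: -0.6822·-2.8934 − 2.6080·-3.5641 = +11.2689 (running +34.3817)
  i=5: 2.6080·-0.2556 − 4.4276·-2.8934 = +12.1440 (running +46.5257)
  i=6: 4.4276·1.6445 − 3.7981·-0.2556 = +8.2519 (running +54.7776)
Area = |Σ|/2 = |54.7776|/2 = 27.3888

Area at t=0.624: 27.3888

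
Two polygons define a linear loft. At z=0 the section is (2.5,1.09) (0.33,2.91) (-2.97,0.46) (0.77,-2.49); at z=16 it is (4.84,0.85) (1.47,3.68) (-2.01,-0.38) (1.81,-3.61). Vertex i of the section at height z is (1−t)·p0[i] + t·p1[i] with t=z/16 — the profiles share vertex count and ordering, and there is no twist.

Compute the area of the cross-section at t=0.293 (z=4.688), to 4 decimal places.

Area at t=0.293: 17.6527

Cross-section at t=0.293: each vertex is (1-t)·p0[i] + t·p1[i].
  v1: (1-0.293)·(2.5,1.09) + 0.293·(4.84,0.85) = (3.1856,1.0197)
  v2: (1-0.293)·(0.33,2.91) + 0.293·(1.47,3.68) = (0.6640,3.1356)
  v3: (1-0.293)·(-2.97,0.46) + 0.293·(-2.01,-0.38) = (-2.6887,0.2139)
  v4: (1-0.293)·(0.77,-2.49) + 0.293·(1.81,-3.61) = (1.0747,-2.8182)
Shoelace sum Σ(x_i·y_{i+1} − x_{i+1}·y_i):
  i=1: 3.1856·3.1356 − 0.6640·1.0197 = +9.3118 (running +9.3118)
  i=2: 0.6640·0.2139 − -2.6887·3.1356 = +8.5728 (running +17.8846)
  i=3: -2.6887·-2.8182 − 1.0747·0.2139 = +7.3474 (running +25.2320)
  i=4: 1.0747·1.0197 − 3.1856·-2.8182 = +10.0735 (running +35.3054)
Area = |Σ|/2 = |35.3054|/2 = 17.6527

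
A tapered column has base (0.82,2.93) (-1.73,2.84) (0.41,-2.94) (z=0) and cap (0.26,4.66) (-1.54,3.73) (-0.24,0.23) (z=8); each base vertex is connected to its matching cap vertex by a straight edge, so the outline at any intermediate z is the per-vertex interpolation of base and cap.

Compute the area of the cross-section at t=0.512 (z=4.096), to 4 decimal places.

Area at t=0.512: 5.4401

Cross-section at t=0.512: each vertex is (1-t)·p0[i] + t·p1[i].
  v1: (1-0.512)·(0.82,2.93) + 0.512·(0.26,4.66) = (0.5333,3.8158)
  v2: (1-0.512)·(-1.73,2.84) + 0.512·(-1.54,3.73) = (-1.6327,3.2957)
  v3: (1-0.512)·(0.41,-2.94) + 0.512·(-0.24,0.23) = (0.0772,-1.3170)
Shoelace sum Σ(x_i·y_{i+1} − x_{i+1}·y_i):
  i=1: 0.5333·3.2957 − -1.6327·3.8158 = +7.9876 (running +7.9876)
  i=2: -1.6327·-1.3170 − 0.0772·3.2957 = +1.8958 (running +9.8834)
  i=3: 0.0772·3.8158 − 0.5333·-1.3170 = +0.9969 (running +10.8803)
Area = |Σ|/2 = |10.8803|/2 = 5.4401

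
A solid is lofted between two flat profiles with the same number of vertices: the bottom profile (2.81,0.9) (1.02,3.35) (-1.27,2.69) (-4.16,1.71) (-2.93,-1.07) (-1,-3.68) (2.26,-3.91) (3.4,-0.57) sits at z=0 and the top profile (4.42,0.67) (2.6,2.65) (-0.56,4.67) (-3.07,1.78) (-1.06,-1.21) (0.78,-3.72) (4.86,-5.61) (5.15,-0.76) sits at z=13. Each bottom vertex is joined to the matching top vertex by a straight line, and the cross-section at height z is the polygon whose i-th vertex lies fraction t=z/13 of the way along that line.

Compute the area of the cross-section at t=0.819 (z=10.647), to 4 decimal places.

Cross-section at t=0.819: each vertex is (1-t)·p0[i] + t·p1[i].
  v1: (1-0.819)·(2.81,0.9) + 0.819·(4.42,0.67) = (4.1286,0.7116)
  v2: (1-0.819)·(1.02,3.35) + 0.819·(2.6,2.65) = (2.3140,2.7767)
  v3: (1-0.819)·(-1.27,2.69) + 0.819·(-0.56,4.67) = (-0.6885,4.3116)
  v4: (1-0.819)·(-4.16,1.71) + 0.819·(-3.07,1.78) = (-3.2673,1.7673)
  v5: (1-0.819)·(-2.93,-1.07) + 0.819·(-1.06,-1.21) = (-1.3985,-1.1847)
  v6: (1-0.819)·(-1,-3.68) + 0.819·(0.78,-3.72) = (0.4578,-3.7128)
  v7: (1-0.819)·(2.26,-3.91) + 0.819·(4.86,-5.61) = (4.3894,-5.3023)
  v8: (1-0.819)·(3.4,-0.57) + 0.819·(5.15,-0.76) = (4.8333,-0.7256)
Shoelace sum Σ(x_i·y_{i+1} − x_{i+1}·y_i):
  i=1: 4.1286·2.7767 − 2.3140·0.7116 = +9.8171 (running +9.8171)
  i=2: 2.3140·4.3116 − -0.6885·2.7767 = +11.8890 (running +21.7061)
  i=3: -0.6885·1.7673 − -3.2673·4.3116 = +12.8705 (running +34.5766)
  i=4: -3.2673·-1.1847 − -1.3985·1.7673 = +6.3422 (running +40.9188)
  i=5: -1.3985·-3.7128 − 0.4578·-1.1847 = +5.7345 (running +46.6533)
  i=6: 0.4578·-5.3023 − 4.3894·-3.7128 = +13.8693 (running +60.5226)
  i=7: 4.3894·-0.7256 − 4.8333·-5.3023 = +22.4423 (running +82.9649)
  i=8: 4.8333·0.7116 − 4.1286·-0.7256 = +6.4352 (running +89.4002)
Area = |Σ|/2 = |89.4002|/2 = 44.7001

Area at t=0.819: 44.7001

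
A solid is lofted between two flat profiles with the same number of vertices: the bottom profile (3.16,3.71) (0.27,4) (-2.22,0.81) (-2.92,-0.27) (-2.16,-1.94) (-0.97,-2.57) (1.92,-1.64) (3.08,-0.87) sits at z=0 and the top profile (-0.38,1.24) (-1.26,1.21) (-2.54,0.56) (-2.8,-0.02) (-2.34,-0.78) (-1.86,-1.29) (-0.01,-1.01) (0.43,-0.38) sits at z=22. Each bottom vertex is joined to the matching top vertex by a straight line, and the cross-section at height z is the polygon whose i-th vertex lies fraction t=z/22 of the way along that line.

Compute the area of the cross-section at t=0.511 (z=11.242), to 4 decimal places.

Area at t=0.511: 14.5790

Cross-section at t=0.511: each vertex is (1-t)·p0[i] + t·p1[i].
  v1: (1-0.511)·(3.16,3.71) + 0.511·(-0.38,1.24) = (1.3511,2.4478)
  v2: (1-0.511)·(0.27,4) + 0.511·(-1.26,1.21) = (-0.5118,2.5743)
  v3: (1-0.511)·(-2.22,0.81) + 0.511·(-2.54,0.56) = (-2.3835,0.6823)
  v4: (1-0.511)·(-2.92,-0.27) + 0.511·(-2.8,-0.02) = (-2.8587,-0.1423)
  v5: (1-0.511)·(-2.16,-1.94) + 0.511·(-2.34,-0.78) = (-2.2520,-1.3472)
  v6: (1-0.511)·(-0.97,-2.57) + 0.511·(-1.86,-1.29) = (-1.4248,-1.9159)
  v7: (1-0.511)·(1.92,-1.64) + 0.511·(-0.01,-1.01) = (0.9338,-1.3181)
  v8: (1-0.511)·(3.08,-0.87) + 0.511·(0.43,-0.38) = (1.7258,-0.6196)
Shoelace sum Σ(x_i·y_{i+1} − x_{i+1}·y_i):
  i=1: 1.3511·2.5743 − -0.5118·2.4478 = +4.7309 (running +4.7309)
  i=2: -0.5118·0.6823 − -2.3835·2.5743 = +5.7867 (running +10.5176)
  i=3: -2.3835·-0.1423 − -2.8587·0.6823 = +2.2894 (running +12.8070)
  i=4: -2.8587·-1.3472 − -2.2520·-0.1423 = +3.5310 (running +16.3380)
  i=5: -2.2520·-1.9159 − -1.4248·-1.3472 = +2.3951 (running +18.7331)
  i=6: -1.4248·-1.3181 − 0.9338·-1.9159 = +3.6670 (running +22.4001)
  i=7: 0.9338·-0.6196 − 1.7258·-1.3181 = +1.6962 (running +24.0963)
  i=8: 1.7258·2.4478 − 1.3511·-0.6196 = +5.0617 (running +29.1580)
Area = |Σ|/2 = |29.1580|/2 = 14.5790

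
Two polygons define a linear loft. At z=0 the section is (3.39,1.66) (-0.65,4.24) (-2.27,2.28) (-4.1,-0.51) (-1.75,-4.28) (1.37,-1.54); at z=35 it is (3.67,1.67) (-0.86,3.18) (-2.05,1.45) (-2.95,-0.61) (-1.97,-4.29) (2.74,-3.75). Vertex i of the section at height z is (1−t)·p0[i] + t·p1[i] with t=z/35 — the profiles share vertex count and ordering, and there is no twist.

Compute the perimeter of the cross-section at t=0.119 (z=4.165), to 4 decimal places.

Cross-section at t=0.119: each vertex is (1-t)·p0[i] + t·p1[i].
  v1: (1-0.119)·(3.39,1.66) + 0.119·(3.67,1.67) = (3.4233,1.6612)
  v2: (1-0.119)·(-0.65,4.24) + 0.119·(-0.86,3.18) = (-0.6750,4.1139)
  v3: (1-0.119)·(-2.27,2.28) + 0.119·(-2.05,1.45) = (-2.2438,2.1812)
  v4: (1-0.119)·(-4.1,-0.51) + 0.119·(-2.95,-0.61) = (-3.9631,-0.5219)
  v5: (1-0.119)·(-1.75,-4.28) + 0.119·(-1.97,-4.29) = (-1.7762,-4.2812)
  v6: (1-0.119)·(1.37,-1.54) + 0.119·(2.74,-3.75) = (1.5330,-1.8030)
Perimeter = Σ |v_{i+1} − v_i|:
  edge 1→2: √(-4.0983² + 2.4527²) = 4.7762 (running 4.7762)
  edge 2→3: √(-1.5688² + -1.9326²) = 2.4892 (running 7.2654)
  edge 3→4: √(-1.7193² + -2.7031²) = 3.2036 (running 10.4690)
  edge 4→5: √(2.1870² + -3.7593²) = 4.3491 (running 14.8181)
  edge 5→6: √(3.3092² + 2.4782²) = 4.1343 (running 18.9524)
  edge 6→1: √(1.8903² + 3.4642²) = 3.9464 (running 22.8988)
Perimeter = 22.8988

Perimeter at t=0.119: 22.8988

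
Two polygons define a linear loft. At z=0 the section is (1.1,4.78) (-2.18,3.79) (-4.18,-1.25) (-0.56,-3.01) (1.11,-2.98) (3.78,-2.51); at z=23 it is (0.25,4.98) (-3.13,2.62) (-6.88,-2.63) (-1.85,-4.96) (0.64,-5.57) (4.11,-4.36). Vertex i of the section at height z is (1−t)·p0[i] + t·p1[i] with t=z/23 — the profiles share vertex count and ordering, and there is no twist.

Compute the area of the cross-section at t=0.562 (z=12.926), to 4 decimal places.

Cross-section at t=0.562: each vertex is (1-t)·p0[i] + t·p1[i].
  v1: (1-0.562)·(1.1,4.78) + 0.562·(0.25,4.98) = (0.6223,4.8924)
  v2: (1-0.562)·(-2.18,3.79) + 0.562·(-3.13,2.62) = (-2.7139,3.1325)
  v3: (1-0.562)·(-4.18,-1.25) + 0.562·(-6.88,-2.63) = (-5.6974,-2.0256)
  v4: (1-0.562)·(-0.56,-3.01) + 0.562·(-1.85,-4.96) = (-1.2850,-4.1059)
  v5: (1-0.562)·(1.11,-2.98) + 0.562·(0.64,-5.57) = (0.8459,-4.4356)
  v6: (1-0.562)·(3.78,-2.51) + 0.562·(4.11,-4.36) = (3.9655,-3.5497)
Shoelace sum Σ(x_i·y_{i+1} − x_{i+1}·y_i):
  i=1: 0.6223·3.1325 − -2.7139·4.8924 = +15.2268 (running +15.2268)
  i=2: -2.7139·-2.0256 − -5.6974·3.1325 = +23.3440 (running +38.5709)
  i=3: -5.6974·-4.1059 − -1.2850·-2.0256 = +20.7902 (running +59.3610)
  i=4: -1.2850·-4.4356 − 0.8459·-4.1059 = +9.1726 (running +68.5337)
  i=5: 0.8459·-3.5497 − 3.9655·-4.4356 = +14.5866 (running +83.1202)
  i=6: 3.9655·4.8924 − 0.6223·-3.5497 = +21.6096 (running +104.7298)
Area = |Σ|/2 = |104.7298|/2 = 52.3649

Area at t=0.562: 52.3649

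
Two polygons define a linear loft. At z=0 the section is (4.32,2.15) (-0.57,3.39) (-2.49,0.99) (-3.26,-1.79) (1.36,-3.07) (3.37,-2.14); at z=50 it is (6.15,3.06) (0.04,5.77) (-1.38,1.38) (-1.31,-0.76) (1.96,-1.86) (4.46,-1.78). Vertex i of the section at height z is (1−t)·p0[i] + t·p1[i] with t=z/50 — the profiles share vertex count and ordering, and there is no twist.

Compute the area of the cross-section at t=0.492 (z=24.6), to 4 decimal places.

Area at t=0.492: 36.4504

Cross-section at t=0.492: each vertex is (1-t)·p0[i] + t·p1[i].
  v1: (1-0.492)·(4.32,2.15) + 0.492·(6.15,3.06) = (5.2204,2.5977)
  v2: (1-0.492)·(-0.57,3.39) + 0.492·(0.04,5.77) = (-0.2699,4.5610)
  v3: (1-0.492)·(-2.49,0.99) + 0.492·(-1.38,1.38) = (-1.9439,1.1819)
  v4: (1-0.492)·(-3.26,-1.79) + 0.492·(-1.31,-0.76) = (-2.3006,-1.2832)
  v5: (1-0.492)·(1.36,-3.07) + 0.492·(1.96,-1.86) = (1.6552,-2.4747)
  v6: (1-0.492)·(3.37,-2.14) + 0.492·(4.46,-1.78) = (3.9063,-1.9629)
Shoelace sum Σ(x_i·y_{i+1} − x_{i+1}·y_i):
  i=1: 5.2204·4.5610 − -0.2699·2.5977 = +24.5109 (running +24.5109)
  i=2: -0.2699·1.1819 − -1.9439·4.5610 = +8.5470 (running +33.0579)
  i=3: -1.9439·-1.2832 − -2.3006·1.1819 = +5.2135 (running +38.2714)
  i=4: -2.3006·-2.4747 − 1.6552·-1.2832 = +7.8173 (running +46.0887)
  i=5: 1.6552·-1.9629 − 3.9063·-2.4747 = +6.4178 (running +52.5065)
  i=6: 3.9063·2.5977 − 5.2204·-1.9629 = +20.3944 (running +72.9009)
Area = |Σ|/2 = |72.9009|/2 = 36.4504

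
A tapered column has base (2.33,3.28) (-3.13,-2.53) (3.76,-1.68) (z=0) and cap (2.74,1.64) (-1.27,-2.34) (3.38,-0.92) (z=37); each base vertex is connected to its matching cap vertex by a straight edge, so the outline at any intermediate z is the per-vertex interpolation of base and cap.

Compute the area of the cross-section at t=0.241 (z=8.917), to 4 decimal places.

Area at t=0.241: 14.5239

Cross-section at t=0.241: each vertex is (1-t)·p0[i] + t·p1[i].
  v1: (1-0.241)·(2.33,3.28) + 0.241·(2.74,1.64) = (2.4288,2.8848)
  v2: (1-0.241)·(-3.13,-2.53) + 0.241·(-1.27,-2.34) = (-2.6817,-2.4842)
  v3: (1-0.241)·(3.76,-1.68) + 0.241·(3.38,-0.92) = (3.6684,-1.4968)
Shoelace sum Σ(x_i·y_{i+1} − x_{i+1}·y_i):
  i=1: 2.4288·-2.4842 − -2.6817·2.8848 = +1.7025 (running +1.7025)
  i=2: -2.6817·-1.4968 − 3.6684·-2.4842 = +13.1273 (running +14.8298)
  i=3: 3.6684·2.8848 − 2.4288·-1.4968 = +14.2181 (running +29.0478)
Area = |Σ|/2 = |29.0478|/2 = 14.5239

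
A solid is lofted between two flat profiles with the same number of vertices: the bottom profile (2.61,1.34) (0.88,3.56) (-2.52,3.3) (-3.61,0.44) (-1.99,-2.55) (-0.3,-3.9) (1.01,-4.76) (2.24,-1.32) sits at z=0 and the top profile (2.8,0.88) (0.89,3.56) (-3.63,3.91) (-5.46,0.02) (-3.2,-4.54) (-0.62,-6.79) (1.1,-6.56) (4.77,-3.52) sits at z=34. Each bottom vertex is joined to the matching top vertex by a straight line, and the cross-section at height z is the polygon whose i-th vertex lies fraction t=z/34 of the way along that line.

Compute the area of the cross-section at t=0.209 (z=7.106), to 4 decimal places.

Cross-section at t=0.209: each vertex is (1-t)·p0[i] + t·p1[i].
  v1: (1-0.209)·(2.61,1.34) + 0.209·(2.8,0.88) = (2.6497,1.2439)
  v2: (1-0.209)·(0.88,3.56) + 0.209·(0.89,3.56) = (0.8821,3.5600)
  v3: (1-0.209)·(-2.52,3.3) + 0.209·(-3.63,3.91) = (-2.7520,3.4275)
  v4: (1-0.209)·(-3.61,0.44) + 0.209·(-5.46,0.02) = (-3.9967,0.3522)
  v5: (1-0.209)·(-1.99,-2.55) + 0.209·(-3.2,-4.54) = (-2.2429,-2.9659)
  v6: (1-0.209)·(-0.3,-3.9) + 0.209·(-0.62,-6.79) = (-0.3669,-4.5040)
  v7: (1-0.209)·(1.01,-4.76) + 0.209·(1.1,-6.56) = (1.0288,-5.1362)
  v8: (1-0.209)·(2.24,-1.32) + 0.209·(4.77,-3.52) = (2.7688,-1.7798)
Shoelace sum Σ(x_i·y_{i+1} − x_{i+1}·y_i):
  i=1: 2.6497·3.5600 − 0.8821·1.2439 = +8.3358 (running +8.3358)
  i=2: 0.8821·3.4275 − -2.7520·3.5600 = +12.8204 (running +21.1562)
  i=3: -2.7520·0.3522 − -3.9967·3.4275 = +12.7292 (running +33.8854)
  i=4: -3.9967·-2.9659 − -2.2429·0.3522 = +12.6437 (running +46.5291)
  i=5: -2.2429·-4.5040 − -0.3669·-2.9659 = +9.0139 (running +55.5429)
  i=6: -0.3669·-5.1362 − 1.0288·-4.5040 = +6.5181 (running +62.0611)
  i=7: 1.0288·-1.7798 − 2.7688·-5.1362 = +12.3899 (running +74.4510)
  i=8: 2.7688·1.2439 − 2.6497·-1.7798 = +8.1599 (running +82.6109)
Area = |Σ|/2 = |82.6109|/2 = 41.3054

Area at t=0.209: 41.3054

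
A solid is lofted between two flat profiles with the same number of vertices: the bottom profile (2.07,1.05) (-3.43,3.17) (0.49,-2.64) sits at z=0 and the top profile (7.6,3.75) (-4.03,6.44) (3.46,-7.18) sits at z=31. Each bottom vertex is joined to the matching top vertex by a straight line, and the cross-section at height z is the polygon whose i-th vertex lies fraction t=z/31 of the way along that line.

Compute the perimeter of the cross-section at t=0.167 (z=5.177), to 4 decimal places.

Perimeter at t=0.167: 20.6107

Cross-section at t=0.167: each vertex is (1-t)·p0[i] + t·p1[i].
  v1: (1-0.167)·(2.07,1.05) + 0.167·(7.6,3.75) = (2.9935,1.5009)
  v2: (1-0.167)·(-3.43,3.17) + 0.167·(-4.03,6.44) = (-3.5302,3.7161)
  v3: (1-0.167)·(0.49,-2.64) + 0.167·(3.46,-7.18) = (0.9860,-3.3982)
Perimeter = Σ |v_{i+1} − v_i|:
  edge 1→2: √(-6.5237² + 2.2152²) = 6.8895 (running 6.8895)
  edge 2→3: √(4.5162² + -7.1143²) = 8.4267 (running 15.3162)
  edge 3→1: √(2.0075² + 4.8991²) = 5.2944 (running 20.6107)
Perimeter = 20.6107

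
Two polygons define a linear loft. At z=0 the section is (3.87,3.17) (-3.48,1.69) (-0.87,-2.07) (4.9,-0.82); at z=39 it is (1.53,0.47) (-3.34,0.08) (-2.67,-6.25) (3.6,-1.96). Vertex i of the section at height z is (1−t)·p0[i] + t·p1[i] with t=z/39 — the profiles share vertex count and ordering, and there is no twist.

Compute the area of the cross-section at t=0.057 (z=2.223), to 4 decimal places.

Area at t=0.057: 27.9375

Cross-section at t=0.057: each vertex is (1-t)·p0[i] + t·p1[i].
  v1: (1-0.057)·(3.87,3.17) + 0.057·(1.53,0.47) = (3.7366,3.0161)
  v2: (1-0.057)·(-3.48,1.69) + 0.057·(-3.34,0.08) = (-3.4720,1.5982)
  v3: (1-0.057)·(-0.87,-2.07) + 0.057·(-2.67,-6.25) = (-0.9726,-2.3083)
  v4: (1-0.057)·(4.9,-0.82) + 0.057·(3.6,-1.96) = (4.8259,-0.8850)
Shoelace sum Σ(x_i·y_{i+1} − x_{i+1}·y_i):
  i=1: 3.7366·1.5982 − -3.4720·3.0161 = +16.4439 (running +16.4439)
  i=2: -3.4720·-2.3083 − -0.9726·1.5982 = +9.5688 (running +26.0127)
  i=3: -0.9726·-0.8850 − 4.8259·-2.3083 = +12.0002 (running +38.0129)
  i=4: 4.8259·3.0161 − 3.7366·-0.8850 = +17.8622 (running +55.8751)
Area = |Σ|/2 = |55.8751|/2 = 27.9375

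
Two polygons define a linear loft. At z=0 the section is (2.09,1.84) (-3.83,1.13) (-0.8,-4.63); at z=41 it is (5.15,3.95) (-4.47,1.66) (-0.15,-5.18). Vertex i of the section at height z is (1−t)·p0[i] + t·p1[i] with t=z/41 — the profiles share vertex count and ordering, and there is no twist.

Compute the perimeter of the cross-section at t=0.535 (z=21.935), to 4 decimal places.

Cross-section at t=0.535: each vertex is (1-t)·p0[i] + t·p1[i].
  v1: (1-0.535)·(2.09,1.84) + 0.535·(5.15,3.95) = (3.7271,2.9689)
  v2: (1-0.535)·(-3.83,1.13) + 0.535·(-4.47,1.66) = (-4.1724,1.4135)
  v3: (1-0.535)·(-0.8,-4.63) + 0.535·(-0.15,-5.18) = (-0.4522,-4.9242)
Perimeter = Σ |v_{i+1} − v_i|:
  edge 1→2: √(-7.8995² + -1.5553²) = 8.0512 (running 8.0512)
  edge 2→3: √(3.7201² + -6.3378²) = 7.3490 (running 15.4001)
  edge 3→1: √(4.1794² + 7.8931²) = 8.9313 (running 24.3314)
Perimeter = 24.3314

Perimeter at t=0.535: 24.3314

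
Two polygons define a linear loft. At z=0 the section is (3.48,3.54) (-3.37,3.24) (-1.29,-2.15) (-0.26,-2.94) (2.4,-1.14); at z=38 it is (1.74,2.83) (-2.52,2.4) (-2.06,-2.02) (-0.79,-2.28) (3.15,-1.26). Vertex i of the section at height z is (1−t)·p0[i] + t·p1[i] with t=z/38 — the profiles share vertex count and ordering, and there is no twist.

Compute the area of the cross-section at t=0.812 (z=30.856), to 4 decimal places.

Cross-section at t=0.812: each vertex is (1-t)·p0[i] + t·p1[i].
  v1: (1-0.812)·(3.48,3.54) + 0.812·(1.74,2.83) = (2.0671,2.9635)
  v2: (1-0.812)·(-3.37,3.24) + 0.812·(-2.52,2.4) = (-2.6798,2.5579)
  v3: (1-0.812)·(-1.29,-2.15) + 0.812·(-2.06,-2.02) = (-1.9152,-2.0444)
  v4: (1-0.812)·(-0.26,-2.94) + 0.812·(-0.79,-2.28) = (-0.6904,-2.4041)
  v5: (1-0.812)·(2.4,-1.14) + 0.812·(3.15,-1.26) = (3.0090,-1.2374)
Shoelace sum Σ(x_i·y_{i+1} − x_{i+1}·y_i):
  i=1: 2.0671·2.5579 − -2.6798·2.9635 = +13.2291 (running +13.2291)
  i=2: -2.6798·-2.0444 − -1.9152·2.5579 = +10.3777 (running +23.6068)
  i=3: -1.9152·-2.4041 − -0.6904·-2.0444 = +3.1930 (running +26.7998)
  i=4: -0.6904·-1.2374 − 3.0090·-2.4041 = +8.0882 (running +34.8879)
  i=5: 3.0090·2.9635 − 2.0671·-1.2374 = +11.4750 (running +46.3630)
Area = |Σ|/2 = |46.3630|/2 = 23.1815

Area at t=0.812: 23.1815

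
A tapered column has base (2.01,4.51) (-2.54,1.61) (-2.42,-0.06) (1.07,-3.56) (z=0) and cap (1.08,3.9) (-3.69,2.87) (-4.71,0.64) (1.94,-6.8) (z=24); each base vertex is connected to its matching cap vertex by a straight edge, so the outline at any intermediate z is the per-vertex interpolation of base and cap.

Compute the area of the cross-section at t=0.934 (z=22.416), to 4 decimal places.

Cross-section at t=0.934: each vertex is (1-t)·p0[i] + t·p1[i].
  v1: (1-0.934)·(2.01,4.51) + 0.934·(1.08,3.9) = (1.1414,3.9403)
  v2: (1-0.934)·(-2.54,1.61) + 0.934·(-3.69,2.87) = (-3.6141,2.7868)
  v3: (1-0.934)·(-2.42,-0.06) + 0.934·(-4.71,0.64) = (-4.5589,0.5938)
  v4: (1-0.934)·(1.07,-3.56) + 0.934·(1.94,-6.8) = (1.8826,-6.5862)
Shoelace sum Σ(x_i·y_{i+1} − x_{i+1}·y_i):
  i=1: 1.1414·2.7868 − -3.6141·3.9403 = +17.4213 (running +17.4213)
  i=2: -3.6141·0.5938 − -4.5589·2.7868 = +10.5588 (running +27.9801)
  i=3: -4.5589·-6.5862 − 1.8826·0.5938 = +28.9075 (running +56.8876)
  i=4: 1.8826·3.9403 − 1.1414·-6.5862 = +14.9352 (running +71.8228)
Area = |Σ|/2 = |71.8228|/2 = 35.9114

Area at t=0.934: 35.9114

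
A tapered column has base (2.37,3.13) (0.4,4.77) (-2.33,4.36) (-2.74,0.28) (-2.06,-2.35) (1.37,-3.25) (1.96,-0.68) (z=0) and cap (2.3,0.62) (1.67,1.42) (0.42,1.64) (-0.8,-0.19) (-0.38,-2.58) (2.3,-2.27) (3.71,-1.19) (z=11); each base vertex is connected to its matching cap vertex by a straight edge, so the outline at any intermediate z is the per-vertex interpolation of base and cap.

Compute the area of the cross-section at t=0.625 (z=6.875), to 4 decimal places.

Cross-section at t=0.625: each vertex is (1-t)·p0[i] + t·p1[i].
  v1: (1-0.625)·(2.37,3.13) + 0.625·(2.3,0.62) = (2.3262,1.5613)
  v2: (1-0.625)·(0.4,4.77) + 0.625·(1.67,1.42) = (1.1938,2.6762)
  v3: (1-0.625)·(-2.33,4.36) + 0.625·(0.42,1.64) = (-0.6113,2.6600)
  v4: (1-0.625)·(-2.74,0.28) + 0.625·(-0.8,-0.19) = (-1.5275,-0.0137)
  v5: (1-0.625)·(-2.06,-2.35) + 0.625·(-0.38,-2.58) = (-1.0100,-2.4938)
  v6: (1-0.625)·(1.37,-3.25) + 0.625·(2.3,-2.27) = (1.9512,-2.6375)
  v7: (1-0.625)·(1.96,-0.68) + 0.625·(3.71,-1.19) = (3.0537,-0.9987)
Shoelace sum Σ(x_i·y_{i+1} − x_{i+1}·y_i):
  i=1: 2.3262·2.6762 − 1.1938·1.5613 = +4.3619 (running +4.3619)
  i=2: 1.1938·2.6600 − -0.6113·2.6762 = +4.8112 (running +9.1731)
  i=3: -0.6113·-0.0137 − -1.5275·2.6600 = +4.0716 (running +13.2447)
  i=4: -1.5275·-2.4938 − -1.0100·-0.0137 = +3.7953 (running +17.0400)
  i=5: -1.0100·-2.6375 − 1.9512·-2.4938 = +7.5298 (running +24.5698)
  i=6: 1.9512·-0.9987 − 3.0537·-2.6375 = +6.1055 (running +30.6752)
  i=7: 3.0537·1.5613 − 2.3262·-0.9987 = +7.0910 (running +37.7663)
Area = |Σ|/2 = |37.7663|/2 = 18.8831

Area at t=0.625: 18.8831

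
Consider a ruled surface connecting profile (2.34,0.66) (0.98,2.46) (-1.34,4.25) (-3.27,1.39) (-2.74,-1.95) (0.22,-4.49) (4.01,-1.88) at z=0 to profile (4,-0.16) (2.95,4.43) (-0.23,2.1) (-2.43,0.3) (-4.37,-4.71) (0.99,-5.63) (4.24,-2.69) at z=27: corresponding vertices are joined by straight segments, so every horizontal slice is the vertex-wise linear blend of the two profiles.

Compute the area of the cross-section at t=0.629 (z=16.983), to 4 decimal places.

Area at t=0.629: 46.0457

Cross-section at t=0.629: each vertex is (1-t)·p0[i] + t·p1[i].
  v1: (1-0.629)·(2.34,0.66) + 0.629·(4,-0.16) = (3.3841,0.1442)
  v2: (1-0.629)·(0.98,2.46) + 0.629·(2.95,4.43) = (2.2191,3.6991)
  v3: (1-0.629)·(-1.34,4.25) + 0.629·(-0.23,2.1) = (-0.6418,2.8977)
  v4: (1-0.629)·(-3.27,1.39) + 0.629·(-2.43,0.3) = (-2.7416,0.7044)
  v5: (1-0.629)·(-2.74,-1.95) + 0.629·(-4.37,-4.71) = (-3.7653,-3.6860)
  v6: (1-0.629)·(0.22,-4.49) + 0.629·(0.99,-5.63) = (0.7043,-5.2071)
  v7: (1-0.629)·(4.01,-1.88) + 0.629·(4.24,-2.69) = (4.1547,-2.3895)
Shoelace sum Σ(x_i·y_{i+1} − x_{i+1}·y_i):
  i=1: 3.3841·3.6991 − 2.2191·0.1442 = +12.1983 (running +12.1983)
  i=2: 2.2191·2.8977 − -0.6418·3.6991 = +8.8044 (running +21.0027)
  i=3: -0.6418·0.7044 − -2.7416·2.8977 = +7.4922 (running +28.4950)
  i=4: -2.7416·-3.6860 − -3.7653·0.7044 = +12.7580 (running +41.2530)
  i=5: -3.7653·-5.2071 − 0.7043·-3.6860 = +22.2022 (running +63.4551)
  i=6: 0.7043·-2.3895 − 4.1547·-5.2071 = +19.9506 (running +83.4058)
  i=7: 4.1547·0.1442 − 3.3841·-2.3895 = +8.6856 (running +92.0913)
Area = |Σ|/2 = |92.0913|/2 = 46.0457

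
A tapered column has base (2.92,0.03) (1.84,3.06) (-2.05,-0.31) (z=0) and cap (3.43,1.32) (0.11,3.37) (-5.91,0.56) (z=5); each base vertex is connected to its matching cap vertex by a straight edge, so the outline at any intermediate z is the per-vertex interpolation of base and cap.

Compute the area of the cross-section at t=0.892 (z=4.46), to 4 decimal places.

Cross-section at t=0.892: each vertex is (1-t)·p0[i] + t·p1[i].
  v1: (1-0.892)·(2.92,0.03) + 0.892·(3.43,1.32) = (3.3749,1.1807)
  v2: (1-0.892)·(1.84,3.06) + 0.892·(0.11,3.37) = (0.2968,3.3365)
  v3: (1-0.892)·(-2.05,-0.31) + 0.892·(-5.91,0.56) = (-5.4931,0.4660)
Shoelace sum Σ(x_i·y_{i+1} − x_{i+1}·y_i):
  i=1: 3.3749·3.3365 − 0.2968·1.1807 = +10.9100 (running +10.9100)
  i=2: 0.2968·0.4660 − -5.4931·3.3365 = +18.4662 (running +29.3763)
  i=3: -5.4931·1.1807 − 3.3749·0.4660 = -8.0585 (running +21.3178)
Area = |Σ|/2 = |21.3178|/2 = 10.6589

Area at t=0.892: 10.6589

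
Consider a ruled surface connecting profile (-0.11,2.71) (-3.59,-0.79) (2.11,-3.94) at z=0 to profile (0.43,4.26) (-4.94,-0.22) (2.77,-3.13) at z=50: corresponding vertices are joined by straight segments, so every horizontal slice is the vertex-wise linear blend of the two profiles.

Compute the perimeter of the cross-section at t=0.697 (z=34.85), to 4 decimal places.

Cross-section at t=0.697: each vertex is (1-t)·p0[i] + t·p1[i].
  v1: (1-0.697)·(-0.11,2.71) + 0.697·(0.43,4.26) = (0.2664,3.7903)
  v2: (1-0.697)·(-3.59,-0.79) + 0.697·(-4.94,-0.22) = (-4.5309,-0.3927)
  v3: (1-0.697)·(2.11,-3.94) + 0.697·(2.77,-3.13) = (2.5700,-3.3754)
Perimeter = Σ |v_{i+1} − v_i|:
  edge 1→2: √(-4.7973² + -4.1831²) = 6.3649 (running 6.3649)
  edge 2→3: √(7.1010² + -2.9827²) = 7.7020 (running 14.0669)
  edge 3→1: √(-2.3036² + 7.1658²) = 7.5270 (running 21.5939)
Perimeter = 21.5939

Perimeter at t=0.697: 21.5939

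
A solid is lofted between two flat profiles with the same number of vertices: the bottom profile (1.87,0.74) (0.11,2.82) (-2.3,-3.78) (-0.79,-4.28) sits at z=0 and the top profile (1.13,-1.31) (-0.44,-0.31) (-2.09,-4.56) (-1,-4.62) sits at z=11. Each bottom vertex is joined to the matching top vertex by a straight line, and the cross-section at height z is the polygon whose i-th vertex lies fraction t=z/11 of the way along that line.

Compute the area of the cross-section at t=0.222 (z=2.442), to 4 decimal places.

Cross-section at t=0.222: each vertex is (1-t)·p0[i] + t·p1[i].
  v1: (1-0.222)·(1.87,0.74) + 0.222·(1.13,-1.31) = (1.7057,0.2849)
  v2: (1-0.222)·(0.11,2.82) + 0.222·(-0.44,-0.31) = (-0.0121,2.1251)
  v3: (1-0.222)·(-2.3,-3.78) + 0.222·(-2.09,-4.56) = (-2.2534,-3.9532)
  v4: (1-0.222)·(-0.79,-4.28) + 0.222·(-1,-4.62) = (-0.8366,-4.3555)
Shoelace sum Σ(x_i·y_{i+1} − x_{i+1}·y_i):
  i=1: 1.7057·2.1251 − -0.0121·0.2849 = +3.6283 (running +3.6283)
  i=2: -0.0121·-3.9532 − -2.2534·2.1251 = +4.8366 (running +8.4649)
  i=3: -2.2534·-4.3555 − -0.8366·-3.9532 = +6.5073 (running +14.9722)
  i=4: -0.8366·0.2849 − 1.7057·-4.3555 = +7.1909 (running +22.1631)
Area = |Σ|/2 = |22.1631|/2 = 11.0815

Area at t=0.222: 11.0815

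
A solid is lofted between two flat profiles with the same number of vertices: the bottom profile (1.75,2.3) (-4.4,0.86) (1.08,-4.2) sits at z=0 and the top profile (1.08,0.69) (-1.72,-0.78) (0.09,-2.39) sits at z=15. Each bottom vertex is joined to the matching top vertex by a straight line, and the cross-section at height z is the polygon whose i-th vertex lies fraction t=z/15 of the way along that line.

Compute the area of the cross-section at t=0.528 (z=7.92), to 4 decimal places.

Cross-section at t=0.528: each vertex is (1-t)·p0[i] + t·p1[i].
  v1: (1-0.528)·(1.75,2.3) + 0.528·(1.08,0.69) = (1.3962,1.4499)
  v2: (1-0.528)·(-4.4,0.86) + 0.528·(-1.72,-0.78) = (-2.9850,-0.0059)
  v3: (1-0.528)·(1.08,-4.2) + 0.528·(0.09,-2.39) = (0.5573,-3.2443)
Shoelace sum Σ(x_i·y_{i+1} − x_{i+1}·y_i):
  i=1: 1.3962·-0.0059 − -2.9850·1.4499 = +4.3197 (running +4.3197)
  i=2: -2.9850·-3.2443 − 0.5573·-0.0059 = +9.6875 (running +14.0072)
  i=3: 0.5573·1.4499 − 1.3962·-3.2443 = +5.3379 (running +19.3450)
Area = |Σ|/2 = |19.3450|/2 = 9.6725

Area at t=0.528: 9.6725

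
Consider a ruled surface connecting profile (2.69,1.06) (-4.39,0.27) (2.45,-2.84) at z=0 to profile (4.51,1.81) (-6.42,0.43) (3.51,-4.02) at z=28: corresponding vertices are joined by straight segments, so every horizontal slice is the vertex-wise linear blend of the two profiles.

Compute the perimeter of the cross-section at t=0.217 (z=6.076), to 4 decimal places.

Cross-section at t=0.217: each vertex is (1-t)·p0[i] + t·p1[i].
  v1: (1-0.217)·(2.69,1.06) + 0.217·(4.51,1.81) = (3.0849,1.2228)
  v2: (1-0.217)·(-4.39,0.27) + 0.217·(-6.42,0.43) = (-4.8305,0.3047)
  v3: (1-0.217)·(2.45,-2.84) + 0.217·(3.51,-4.02) = (2.6800,-3.0961)
Perimeter = Σ |v_{i+1} − v_i|:
  edge 1→2: √(-7.9154² + -0.9180²) = 7.9685 (running 7.9685)
  edge 2→3: √(7.5105² + -3.4008²) = 8.2446 (running 16.2131)
  edge 3→1: √(0.4049² + 4.3188²) = 4.3378 (running 20.5509)
Perimeter = 20.5509

Perimeter at t=0.217: 20.5509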